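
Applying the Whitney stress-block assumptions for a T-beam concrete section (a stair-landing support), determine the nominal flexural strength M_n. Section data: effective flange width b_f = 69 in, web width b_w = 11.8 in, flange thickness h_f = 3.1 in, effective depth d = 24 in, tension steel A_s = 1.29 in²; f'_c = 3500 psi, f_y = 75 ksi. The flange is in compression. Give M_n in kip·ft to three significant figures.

Tension: T = A_s f_y = 1.29 × 75 = 96.75 kips.
Try a within the flange: a = T/(0.85 f'_c b_f) = 96.75/(0.85 × 3.5 × 69) = 0.471 in.
Since a = 0.471 ≤ h_f = 3.1 in, the stress block lies entirely in the flange; analyse as a rectangular beam of width b_f.
M_n = T(d − a/2) = 96.75 × (24 − 0.2355) = 2299.2 kip·in.
M_n = 2299.2/12 = 191.60 kip·ft.

M_n ≈ 192 kip·ft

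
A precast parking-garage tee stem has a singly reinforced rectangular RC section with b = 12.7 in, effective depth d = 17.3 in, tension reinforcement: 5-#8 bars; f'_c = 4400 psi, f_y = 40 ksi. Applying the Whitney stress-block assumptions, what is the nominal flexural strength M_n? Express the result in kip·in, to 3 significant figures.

M_n ≈ 2470 kip·in

A_s = 5 × 0.79 = 3.95 in².
T = A_s f_y = 3.95 × 40 = 158 kips.
a = T/(0.85 f'_c b) = 158/(0.85 × 4.4 × 12.7) = 3.326 in.
M_n = T(d − a/2) = 158 × (17.3 − 1.663) = 2470.6 kip·in.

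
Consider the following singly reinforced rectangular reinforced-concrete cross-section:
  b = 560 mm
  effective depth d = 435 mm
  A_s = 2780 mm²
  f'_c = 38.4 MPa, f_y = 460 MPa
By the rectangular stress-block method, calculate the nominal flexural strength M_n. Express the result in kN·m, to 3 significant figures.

M_n ≈ 512 kN·m

T = A_s f_y = 2780 × 460 = 1278800 N = 1278.8 kN.
From C = T: a = T/(0.85 f'_c b) = 1278800/(0.85 × 38.4 × 560) = 69.96 mm.
M_n = T(d − a/2) = 1278.8 kN × (435 − 34.98) mm = 511.55 kN·m.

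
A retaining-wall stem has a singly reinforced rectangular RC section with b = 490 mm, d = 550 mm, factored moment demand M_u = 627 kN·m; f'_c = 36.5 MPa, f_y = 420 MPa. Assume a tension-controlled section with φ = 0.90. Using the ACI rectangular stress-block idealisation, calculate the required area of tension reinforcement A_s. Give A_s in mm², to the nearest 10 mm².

A_s ≈ 3290 mm²

M_n = M_u/φ = 627/0.90 = 696.667 kN·m.
With M_n = 0.85 f'_c a b (d − a/2), solve the quadratic for a:
a = d − √(d² − 2M_n/(0.85 f'_c b)) = 550 − √(550² − 2 × 696.667×10⁶/(0.85 × 36.5 × 490)) = 90.82 mm.
A_s = 0.85 f'_c a b / f_y = 0.85 × 36.5 × 90.82 × 490 / 420 = 3287.3 mm².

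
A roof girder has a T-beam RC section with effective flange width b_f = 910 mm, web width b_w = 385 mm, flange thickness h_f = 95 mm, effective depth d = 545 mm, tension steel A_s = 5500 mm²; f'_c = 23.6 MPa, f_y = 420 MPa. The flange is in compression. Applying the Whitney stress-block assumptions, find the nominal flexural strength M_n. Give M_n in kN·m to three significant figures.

Tension: T = A_s f_y = 5500 × 420 = 2310000 N.
Try a within the flange: a = T/(0.85 f'_c b_f) = 2310000/(0.85 × 23.6 × 910) = 126.54 mm.
a = 126.54 > h_f = 95 mm: the block extends into the web. Split into flange-overhang and web parts.
C_f = 0.85 f'_c (b_f − b_w) h_f = 0.85 × 23.6 × (910 − 385) × 95 = 1000493 N.
Remaining web compression depth: a_w = (T − C_f)/(0.85 f'_c b_w) = (2310000 − 1000493)/(0.85 × 23.6 × 385) = 169.56 mm.
M_n = C_f(d − h_f/2) + (T − C_f)(d − a_w/2) = 1000493 × (545 − 47.5) + 1309507 × (545 − 84.78) = 497.75 + 602.66 = 1100.41 × 10⁶ N·mm.
M_n = 1100.41 kN·m.

M_n ≈ 1100 kN·m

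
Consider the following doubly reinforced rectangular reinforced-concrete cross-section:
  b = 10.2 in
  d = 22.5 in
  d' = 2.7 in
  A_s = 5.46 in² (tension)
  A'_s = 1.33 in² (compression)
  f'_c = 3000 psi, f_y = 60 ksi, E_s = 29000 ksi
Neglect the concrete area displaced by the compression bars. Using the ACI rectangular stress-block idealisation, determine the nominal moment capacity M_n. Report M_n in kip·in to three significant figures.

Assume both steels yield.
a = (A_s − A'_s) f_y/(0.85 f'_c b) = (5.46 − 1.33) × 60/(0.85 × 3 × 10.2) = 9.527 in.
c = a/β₁ = 9.527/0.85 = 11.208 in; ε'_s = 0.003(c − d')/c = 0.0023 ≥ ε_y = 0.0021, so the compression steel yields.
M_n = (A_s − A'_s) f_y (d − a/2) + A'_s f_y (d − d') = 247.8 × (22.5 − 4.7635) + 79.8 × (22.5 − 2.7) = 4395.1 + 1580.0 = 5975.1 kip·in.

M_n ≈ 5980 kip·in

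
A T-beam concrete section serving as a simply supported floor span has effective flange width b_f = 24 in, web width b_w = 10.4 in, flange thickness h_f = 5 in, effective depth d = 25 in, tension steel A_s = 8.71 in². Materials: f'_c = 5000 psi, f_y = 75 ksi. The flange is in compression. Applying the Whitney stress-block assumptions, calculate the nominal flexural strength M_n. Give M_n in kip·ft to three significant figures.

Tension: T = A_s f_y = 8.71 × 75 = 653.25 kips.
Try a within the flange: a = T/(0.85 f'_c b_f) = 653.25/(0.85 × 5 × 24) = 6.404 in.
a = 6.404 > h_f = 5 in: the block extends into the web. Split into flange-overhang and web parts.
C_f = 0.85 f'_c (b_f − b_w) h_f = 0.85 × 5 × (24 − 10.4) × 5 = 289.0 kips.
Remaining web compression depth: a_w = (T − C_f)/(0.85 f'_c b_w) = (653.25 − 289.0)/(0.85 × 5 × 10.4) = 8.241 in.
M_n = C_f(d − h_f/2) + (T − C_f)(d − a_w/2) = 289.0 × (25 − 2.5) + 364.25 × (25 − 4.1205) = 6502.5 + 7605.4 = 14107.9 kip·in.
M_n = 14107.9/12 = 1175.66 kip·ft.

M_n ≈ 1180 kip·ft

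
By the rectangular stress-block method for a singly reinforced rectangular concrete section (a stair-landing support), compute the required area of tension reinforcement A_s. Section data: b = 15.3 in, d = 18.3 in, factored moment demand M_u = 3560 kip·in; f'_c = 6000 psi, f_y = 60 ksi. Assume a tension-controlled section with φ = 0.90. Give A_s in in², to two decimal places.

M_n = M_u/φ = 3560/0.90 = 3955.56 kip·in.
From M_n = 0.85 f'_c a b (d − a/2):
a = d − √(d² − 2M_n/(0.85 f'_c b)) = 18.3 − √(18.3² − 2 × 3955.56/(0.85 × 6 × 15.3)) = 3.019 in.
A_s = 0.85 f'_c a b / f_y = 0.85 × 6 × 3.019 × 15.3 / 60 = 3.926 in².

A_s ≈ 3.93 in²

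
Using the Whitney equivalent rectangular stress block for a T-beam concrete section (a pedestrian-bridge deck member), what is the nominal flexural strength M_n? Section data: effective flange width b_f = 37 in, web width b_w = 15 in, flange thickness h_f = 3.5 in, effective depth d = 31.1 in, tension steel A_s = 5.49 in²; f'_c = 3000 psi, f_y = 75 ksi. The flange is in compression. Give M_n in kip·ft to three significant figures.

M_n ≈ 988 kip·ft

Tension: T = A_s f_y = 5.49 × 75 = 411.75 kips.
Try a within the flange: a = T/(0.85 f'_c b_f) = 411.75/(0.85 × 3 × 37) = 4.364 in.
a = 4.364 > h_f = 3.5 in: the block extends into the web. Split into flange-overhang and web parts.
C_f = 0.85 f'_c (b_f − b_w) h_f = 0.85 × 3 × (37 − 15) × 3.5 = 196.4 kips.
Remaining web compression depth: a_w = (T − C_f)/(0.85 f'_c b_w) = (411.75 − 196.4)/(0.85 × 3 × 15) = 5.630 in.
M_n = C_f(d − h_f/2) + (T − C_f)(d − a_w/2) = 196.4 × (31.1 − 1.75) + 215.35 × (31.1 − 2.815) = 5764.3 + 6091.2 = 11855.5 kip·in.
M_n = 11855.5/12 = 987.96 kip·ft.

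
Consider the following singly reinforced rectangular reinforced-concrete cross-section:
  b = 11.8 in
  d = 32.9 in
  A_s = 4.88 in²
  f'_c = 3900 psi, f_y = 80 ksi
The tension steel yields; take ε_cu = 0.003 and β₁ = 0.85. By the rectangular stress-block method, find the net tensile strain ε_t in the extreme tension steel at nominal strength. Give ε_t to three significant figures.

ε_t ≈ 0.00541

a = A_s f_y/(0.85 f'_c b) = 9.980 in.
β₁ = 0.85, so c = a/β₁ = 9.980/0.85 = 11.741 in.
From the linear strain diagram with ε_cu = 0.003: ε_t = 0.003 (d − c)/c = 0.003 × (32.9 − 11.741)/11.741 = 0.00541.
Since ε_t ≥ 0.005, the section is tension-controlled.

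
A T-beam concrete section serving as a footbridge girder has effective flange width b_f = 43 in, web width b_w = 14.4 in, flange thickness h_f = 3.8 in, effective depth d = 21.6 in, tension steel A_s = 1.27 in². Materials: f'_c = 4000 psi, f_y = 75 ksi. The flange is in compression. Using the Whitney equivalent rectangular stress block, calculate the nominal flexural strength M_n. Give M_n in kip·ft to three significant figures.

M_n ≈ 169 kip·ft

Tension: T = A_s f_y = 1.27 × 75 = 95.25 kips.
Try a within the flange: a = T/(0.85 f'_c b_f) = 95.25/(0.85 × 4 × 43) = 0.652 in.
Since a = 0.652 ≤ h_f = 3.8 in, the stress block lies entirely in the flange; analyse as a rectangular beam of width b_f.
M_n = T(d − a/2) = 95.25 × (21.6 − 0.326) = 2026.3 kip·in.
M_n = 2026.3/12 = 168.86 kip·ft.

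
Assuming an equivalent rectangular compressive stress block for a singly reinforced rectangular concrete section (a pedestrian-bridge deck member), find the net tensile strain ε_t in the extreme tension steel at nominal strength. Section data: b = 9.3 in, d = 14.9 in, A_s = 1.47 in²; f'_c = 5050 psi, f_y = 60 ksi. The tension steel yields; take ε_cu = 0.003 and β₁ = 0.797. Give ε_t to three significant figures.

a = A_s f_y/(0.85 f'_c b) = 2.209 in.
β₁ = 0.797, so c = a/β₁ = 2.209/0.797 = 2.772 in.
From the linear strain diagram with ε_cu = 0.003: ε_t = 0.003 (d − c)/c = 0.003 × (14.9 − 2.772)/2.772 = 0.0131.
Since ε_t ≥ 0.005, the section is tension-controlled.

ε_t ≈ 0.0131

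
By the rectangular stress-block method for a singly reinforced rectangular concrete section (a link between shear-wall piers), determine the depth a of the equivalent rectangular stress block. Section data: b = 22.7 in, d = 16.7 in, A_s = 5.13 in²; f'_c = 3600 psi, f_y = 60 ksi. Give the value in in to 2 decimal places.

T = A_s f_y = 5.13 × 60 = 307.8 kips.
a = T/(0.85 f'_c b) = 307.8/(0.85 × 3.6 × 22.7) = 4.43 in.

a ≈ 4.43 in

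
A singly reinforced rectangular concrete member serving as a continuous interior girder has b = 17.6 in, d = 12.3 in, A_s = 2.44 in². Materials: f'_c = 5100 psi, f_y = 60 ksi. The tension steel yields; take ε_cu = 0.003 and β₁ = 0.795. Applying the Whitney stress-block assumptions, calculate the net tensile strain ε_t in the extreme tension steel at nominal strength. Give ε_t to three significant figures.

ε_t ≈ 0.0123

a = A_s f_y/(0.85 f'_c b) = 1.919 in.
β₁ = 0.795, so c = a/β₁ = 1.919/0.795 = 2.414 in.
From the linear strain diagram with ε_cu = 0.003: ε_t = 0.003 (d − c)/c = 0.003 × (12.3 − 2.414)/2.414 = 0.0123.
Since ε_t ≥ 0.005, the section is tension-controlled.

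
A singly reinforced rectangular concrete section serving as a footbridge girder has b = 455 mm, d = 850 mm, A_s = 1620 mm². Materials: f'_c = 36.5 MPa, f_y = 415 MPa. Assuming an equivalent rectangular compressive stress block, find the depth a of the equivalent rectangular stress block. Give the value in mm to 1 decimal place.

T = A_s f_y = 1620 × 415 = 672300 N = 672.3 kN.
Setting C = 0.85 f'_c a b equal to T: a = 672300/(0.85 × 36.5 × 455) = 47.6 mm.

a ≈ 47.6 mm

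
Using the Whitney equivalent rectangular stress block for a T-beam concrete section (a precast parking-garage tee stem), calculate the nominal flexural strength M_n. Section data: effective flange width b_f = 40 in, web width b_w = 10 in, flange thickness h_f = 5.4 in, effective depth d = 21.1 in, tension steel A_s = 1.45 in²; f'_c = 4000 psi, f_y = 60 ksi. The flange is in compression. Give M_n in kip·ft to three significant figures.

Tension: T = A_s f_y = 1.45 × 60 = 87 kips.
Try a within the flange: a = T/(0.85 f'_c b_f) = 87/(0.85 × 4 × 40) = 0.640 in.
Since a = 0.640 ≤ h_f = 5.4 in, the stress block lies entirely in the flange; analyse as a rectangular beam of width b_f.
M_n = T(d − a/2) = 87 × (21.1 − 0.32) = 1807.9 kip·in.
M_n = 1807.9/12 = 150.66 kip·ft.

M_n ≈ 151 kip·ft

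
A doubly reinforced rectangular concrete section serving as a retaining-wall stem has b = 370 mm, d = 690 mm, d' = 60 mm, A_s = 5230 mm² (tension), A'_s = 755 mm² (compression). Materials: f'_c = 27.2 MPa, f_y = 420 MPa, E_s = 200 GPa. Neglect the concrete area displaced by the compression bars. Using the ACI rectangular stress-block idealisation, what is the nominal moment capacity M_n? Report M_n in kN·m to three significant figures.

M_n ≈ 1290 kN·m

Assume both tension and compression steel yield.
Net tension couple steel: A_s − A'_s = 4475 mm².
a = (A_s − A'_s) f_y / (0.85 f'_c b) = 1879500/(0.85 × 27.2 × 370) = 219.71 mm.
c = a/β₁ = 219.71/0.85 = 258.48 mm; ε'_s = 0.003(c − d')/c = 0.0023 ≥ f_y/E_s = 0.0021, so compression steel does yield.
M_n = (A_s − A'_s) f_y (d − a/2) + A'_s f_y (d − d') = [1879500 × (690 − 109.855) + 317100 × (690 − 60)] × 10⁻⁶ = 1090.38 + 199.77 = 1290.15 kN·m.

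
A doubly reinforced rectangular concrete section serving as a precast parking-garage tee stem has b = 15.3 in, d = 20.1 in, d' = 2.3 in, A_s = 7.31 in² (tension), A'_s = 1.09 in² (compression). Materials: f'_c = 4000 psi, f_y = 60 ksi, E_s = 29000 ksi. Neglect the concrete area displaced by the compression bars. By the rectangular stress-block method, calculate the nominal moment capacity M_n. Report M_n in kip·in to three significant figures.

M_n ≈ 7330 kip·in

Assume both steels yield.
a = (A_s − A'_s) f_y/(0.85 f'_c b) = (7.31 − 1.09) × 60/(0.85 × 4 × 15.3) = 7.174 in.
c = a/β₁ = 7.174/0.85 = 8.440 in; ε'_s = 0.003(c − d')/c = 0.0022 ≥ ε_y = 0.0021, so the compression steel yields.
M_n = (A_s − A'_s) f_y (d − a/2) + A'_s f_y (d − d') = 373.2 × (20.1 − 3.587) + 65.4 × (20.1 − 2.3) = 6162.7 + 1164.1 = 7326.8 kip·in.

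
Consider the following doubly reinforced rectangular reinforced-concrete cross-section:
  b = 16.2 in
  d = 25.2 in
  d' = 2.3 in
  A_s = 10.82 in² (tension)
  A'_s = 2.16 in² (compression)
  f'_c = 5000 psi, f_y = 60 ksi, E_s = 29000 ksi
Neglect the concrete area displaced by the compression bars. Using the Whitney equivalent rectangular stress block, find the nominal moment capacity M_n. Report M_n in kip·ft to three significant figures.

Assume both steels yield.
a = (A_s − A'_s) f_y/(0.85 f'_c b) = (10.82 − 2.16) × 60/(0.85 × 5 × 16.2) = 7.547 in.
c = a/β₁ = 7.547/0.8 = 9.434 in; ε'_s = 0.003(c − d')/c = 0.0023 ≥ ε_y = 0.0021, so the compression steel yields.
M_n = (A_s − A'_s) f_y (d − a/2) + A'_s f_y (d − d') = 519.6 × (25.2 − 3.7735) + 129.6 × (25.2 − 2.3) = 11133.2 + 2967.8 = 14101.0 kip·in = 14101.0/12 = 1175.08 kip·ft.

M_n ≈ 1180 kip·ft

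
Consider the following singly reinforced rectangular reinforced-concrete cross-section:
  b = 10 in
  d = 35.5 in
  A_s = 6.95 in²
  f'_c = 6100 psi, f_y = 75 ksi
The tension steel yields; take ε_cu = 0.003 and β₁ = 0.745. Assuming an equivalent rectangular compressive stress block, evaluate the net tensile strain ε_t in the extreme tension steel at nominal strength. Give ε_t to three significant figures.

a = A_s f_y/(0.85 f'_c b) = 10.053 in.
β₁ = 0.745, so c = a/β₁ = 10.053/0.745 = 13.494 in.
From the linear strain diagram with ε_cu = 0.003: ε_t = 0.003 (d − c)/c = 0.003 × (35.5 − 13.494)/13.494 = 0.00489.
ε_t is between 0.004 and 0.005 — transition zone.

ε_t ≈ 0.00489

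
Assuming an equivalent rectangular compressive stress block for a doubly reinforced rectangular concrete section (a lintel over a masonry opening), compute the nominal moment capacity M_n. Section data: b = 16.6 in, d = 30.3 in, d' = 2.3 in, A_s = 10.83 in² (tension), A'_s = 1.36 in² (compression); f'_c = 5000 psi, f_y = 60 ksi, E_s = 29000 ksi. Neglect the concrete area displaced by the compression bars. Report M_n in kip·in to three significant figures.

M_n ≈ 17200 kip·in

Assume both steels yield.
a = (A_s − A'_s) f_y/(0.85 f'_c b) = (10.83 − 1.36) × 60/(0.85 × 5 × 16.6) = 8.054 in.
c = a/β₁ = 8.054/0.8 = 10.068 in; ε'_s = 0.003(c − d')/c = 0.0023 ≥ ε_y = 0.0021, so the compression steel yields.
M_n = (A_s − A'_s) f_y (d − a/2) + A'_s f_y (d − d') = 568.2 × (30.3 − 4.027) + 81.6 × (30.3 − 2.3) = 14928.3 + 2284.8 = 17213.1 kip·in.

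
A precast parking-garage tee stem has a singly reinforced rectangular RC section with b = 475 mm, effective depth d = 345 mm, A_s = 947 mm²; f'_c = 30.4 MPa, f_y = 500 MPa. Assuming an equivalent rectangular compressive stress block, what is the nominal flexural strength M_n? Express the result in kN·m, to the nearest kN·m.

M_n ≈ 154 kN·m

T = A_s f_y = 947 × 500 = 473500 N = 473.5 kN.
From C = T: a = T/(0.85 f'_c b) = 473500/(0.85 × 30.4 × 475) = 38.58 mm.
M_n = T(d − a/2) = 473.5 kN × (345 − 19.29) mm = 154.22 kN·m.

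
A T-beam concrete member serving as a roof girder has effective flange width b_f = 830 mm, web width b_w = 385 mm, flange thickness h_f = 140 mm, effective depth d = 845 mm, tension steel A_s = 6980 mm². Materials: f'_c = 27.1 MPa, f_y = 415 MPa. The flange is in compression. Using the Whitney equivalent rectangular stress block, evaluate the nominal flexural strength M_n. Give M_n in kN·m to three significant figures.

Tension: T = A_s f_y = 6980 × 415 = 2896700 N.
Try a within the flange: a = T/(0.85 f'_c b_f) = 2896700/(0.85 × 27.1 × 830) = 151.51 mm.
a = 151.51 > h_f = 140 mm: the block extends into the web. Split into flange-overhang and web parts.
C_f = 0.85 f'_c (b_f − b_w) h_f = 0.85 × 27.1 × (830 − 385) × 140 = 1435081 N.
Remaining web compression depth: a_w = (T − C_f)/(0.85 f'_c b_w) = (2896700 − 1435081)/(0.85 × 27.1 × 385) = 164.81 mm.
M_n = C_f(d − h_f/2) + (T − C_f)(d − a_w/2) = 1435081 × (845 − 70) + 1461619 × (845 − 82.405) = 1112.19 + 1114.62 = 2226.81 × 10⁶ N·mm.
M_n = 2226.81 kN·m.

M_n ≈ 2230 kN·m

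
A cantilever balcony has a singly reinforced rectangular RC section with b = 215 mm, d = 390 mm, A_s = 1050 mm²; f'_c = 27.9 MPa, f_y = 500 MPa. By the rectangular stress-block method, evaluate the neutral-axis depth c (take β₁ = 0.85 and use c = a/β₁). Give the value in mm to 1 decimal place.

T = A_s f_y = 1050 × 500 = 525000 N = 525 kN.
Setting C = 0.85 f'_c a b equal to T: a = 525000/(0.85 × 27.9 × 215) = 102.967 mm.
With β₁ = 0.85, c = a/β₁ = 102.967/0.85 = 121.1 mm.

c ≈ 121.1 mm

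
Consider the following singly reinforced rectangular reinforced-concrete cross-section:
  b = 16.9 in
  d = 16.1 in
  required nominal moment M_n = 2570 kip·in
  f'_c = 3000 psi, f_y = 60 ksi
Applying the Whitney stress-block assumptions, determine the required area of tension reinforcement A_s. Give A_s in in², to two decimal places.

From M_n = 0.85 f'_c a b (d − a/2):
a = d − √(d² − 2M_n/(0.85 f'_c b)) = 16.1 − √(16.1² − 2 × 2570/(0.85 × 3 × 16.9)) = 4.270 in.
A_s = 0.85 f'_c a b / f_y = 0.85 × 3 × 4.270 × 16.9 / 60 = 3.067 in².

A_s ≈ 3.07 in²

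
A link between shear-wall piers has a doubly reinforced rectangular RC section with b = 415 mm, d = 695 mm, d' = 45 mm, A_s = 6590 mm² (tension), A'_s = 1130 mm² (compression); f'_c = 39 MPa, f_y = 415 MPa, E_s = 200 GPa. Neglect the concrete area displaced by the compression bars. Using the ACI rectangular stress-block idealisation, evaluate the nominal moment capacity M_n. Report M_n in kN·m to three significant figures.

Assume both tension and compression steel yield.
Net tension couple steel: A_s − A'_s = 5460 mm².
a = (A_s − A'_s) f_y / (0.85 f'_c b) = 2265900/(0.85 × 39 × 415) = 164.71 mm.
c = a/β₁ = 164.71/0.771 = 213.63 mm; ε'_s = 0.003(c − d')/c = 0.0024 ≥ f_y/E_s = 0.0021, so compression steel does yield.
M_n = (A_s − A'_s) f_y (d − a/2) + A'_s f_y (d − d') = [2265900 × (695 − 82.355) + 468950 × (695 − 45)] × 10⁻⁶ = 1388.19 + 304.82 = 1693.01 kN·m.

M_n ≈ 1690 kN·m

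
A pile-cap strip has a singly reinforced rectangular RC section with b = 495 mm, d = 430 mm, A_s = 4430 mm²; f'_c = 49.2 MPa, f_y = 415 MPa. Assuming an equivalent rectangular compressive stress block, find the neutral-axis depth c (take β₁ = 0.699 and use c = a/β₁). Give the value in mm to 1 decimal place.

c ≈ 127.1 mm

T = A_s f_y = 4430 × 415 = 1838450 N = 1838.45 kN.
Setting C = 0.85 f'_c a b equal to T: a = 1838450/(0.85 × 49.2 × 495) = 88.810 mm.
With β₁ = 0.699, c = a/β₁ = 88.810/0.699 = 127.1 mm.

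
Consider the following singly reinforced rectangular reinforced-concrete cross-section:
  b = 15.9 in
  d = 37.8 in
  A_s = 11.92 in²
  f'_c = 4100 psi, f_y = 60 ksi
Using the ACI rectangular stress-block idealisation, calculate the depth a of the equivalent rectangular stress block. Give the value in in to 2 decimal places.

a ≈ 12.91 in

T = A_s f_y = 11.92 × 60 = 715.2 kips.
a = T/(0.85 f'_c b) = 715.2/(0.85 × 4.1 × 15.9) = 12.91 in.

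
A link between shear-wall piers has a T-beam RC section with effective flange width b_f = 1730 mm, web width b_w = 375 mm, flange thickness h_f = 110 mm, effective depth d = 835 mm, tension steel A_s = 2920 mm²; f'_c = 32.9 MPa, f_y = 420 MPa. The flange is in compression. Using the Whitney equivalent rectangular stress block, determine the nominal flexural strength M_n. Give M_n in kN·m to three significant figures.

Tension: T = A_s f_y = 2920 × 420 = 1226400 N.
Try a within the flange: a = T/(0.85 f'_c b_f) = 1226400/(0.85 × 32.9 × 1730) = 25.35 mm.
Since a = 25.35 ≤ h_f = 110 mm, the stress block lies entirely in the flange; analyse as a rectangular beam of width b_f.
M_n = T(d − a/2) = 1226400 × (835 − 12.675) = 1008.50 × 10⁶ N·mm.
M_n = 1008.50 kN·m.

M_n ≈ 1010 kN·m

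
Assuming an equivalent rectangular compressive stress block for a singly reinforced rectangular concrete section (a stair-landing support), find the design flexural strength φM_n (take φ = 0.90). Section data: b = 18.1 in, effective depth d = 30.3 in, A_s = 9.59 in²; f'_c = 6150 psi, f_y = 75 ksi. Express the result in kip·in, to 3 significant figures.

φM_n ≈ 17200 kip·in

T = A_s f_y = 9.59 × 75 = 719.25 kips.
a = T/(0.85 f'_c b) = 719.25/(0.85 × 6.15 × 18.1) = 7.602 in.
M_n = T(d − a/2) = 719.25 × (30.3 − 3.801) = 19059.4 kip·in.
φM_n = 0.90 × 19059.4 = 17153.5 kip·in.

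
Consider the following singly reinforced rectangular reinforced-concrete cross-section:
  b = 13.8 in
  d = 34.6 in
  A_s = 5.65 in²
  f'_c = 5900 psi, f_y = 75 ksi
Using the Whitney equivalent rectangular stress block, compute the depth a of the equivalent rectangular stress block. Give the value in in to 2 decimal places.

T = A_s f_y = 5.65 × 75 = 423.75 kips.
a = T/(0.85 f'_c b) = 423.75/(0.85 × 5.9 × 13.8) = 6.12 in.

a ≈ 6.12 in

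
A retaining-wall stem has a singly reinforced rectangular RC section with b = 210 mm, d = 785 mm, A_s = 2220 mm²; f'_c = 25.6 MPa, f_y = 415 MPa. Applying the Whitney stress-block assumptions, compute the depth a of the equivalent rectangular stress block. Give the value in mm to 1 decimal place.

T = A_s f_y = 2220 × 415 = 921300 N = 921.3 kN.
Setting C = 0.85 f'_c a b equal to T: a = 921300/(0.85 × 25.6 × 210) = 201.6 mm.

a ≈ 201.6 mm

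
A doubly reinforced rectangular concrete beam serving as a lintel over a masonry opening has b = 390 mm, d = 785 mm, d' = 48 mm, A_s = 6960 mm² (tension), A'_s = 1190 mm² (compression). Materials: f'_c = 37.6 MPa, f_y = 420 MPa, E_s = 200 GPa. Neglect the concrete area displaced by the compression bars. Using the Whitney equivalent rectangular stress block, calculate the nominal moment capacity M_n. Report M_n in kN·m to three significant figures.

Assume both tension and compression steel yield.
Net tension couple steel: A_s − A'_s = 5770 mm².
a = (A_s − A'_s) f_y / (0.85 f'_c b) = 2423400/(0.85 × 37.6 × 390) = 194.43 mm.
c = a/β₁ = 194.43/0.781 = 248.95 mm; ε'_s = 0.003(c − d')/c = 0.0024 ≥ f_y/E_s = 0.0021, so compression steel does yield.
M_n = (A_s − A'_s) f_y (d − a/2) + A'_s f_y (d − d') = [2423400 × (785 − 97.215) + 499800 × (785 − 48)] × 10⁻⁶ = 1666.78 + 368.35 = 2035.13 kN·m.

M_n ≈ 2040 kN·m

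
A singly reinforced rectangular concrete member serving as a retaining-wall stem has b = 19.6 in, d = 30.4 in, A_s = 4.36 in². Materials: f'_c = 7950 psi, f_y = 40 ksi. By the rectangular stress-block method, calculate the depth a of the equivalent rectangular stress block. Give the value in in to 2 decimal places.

T = A_s f_y = 4.36 × 40 = 174.4 kips.
a = T/(0.85 f'_c b) = 174.4/(0.85 × 7.95 × 19.6) = 1.32 in.

a ≈ 1.32 in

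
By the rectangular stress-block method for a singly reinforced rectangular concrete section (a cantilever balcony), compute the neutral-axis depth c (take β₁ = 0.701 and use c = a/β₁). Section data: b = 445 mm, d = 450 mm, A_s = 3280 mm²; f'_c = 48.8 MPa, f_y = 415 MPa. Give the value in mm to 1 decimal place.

c ≈ 105.2 mm

T = A_s f_y = 3280 × 415 = 1361200 N = 1361.2 kN.
Setting C = 0.85 f'_c a b equal to T: a = 1361200/(0.85 × 48.8 × 445) = 73.743 mm.
With β₁ = 0.701, c = a/β₁ = 73.743/0.701 = 105.2 mm.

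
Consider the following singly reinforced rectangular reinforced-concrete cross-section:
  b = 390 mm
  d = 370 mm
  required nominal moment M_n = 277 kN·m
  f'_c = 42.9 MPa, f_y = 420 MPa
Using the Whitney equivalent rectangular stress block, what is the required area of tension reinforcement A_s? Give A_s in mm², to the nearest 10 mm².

A_s ≈ 1930 mm²

With M_n = 0.85 f'_c a b (d − a/2), solve the quadratic for a:
a = d − √(d² − 2M_n/(0.85 f'_c b)) = 370 − √(370² − 2 × 277×10⁶/(0.85 × 42.9 × 390)) = 57.04 mm.
A_s = 0.85 f'_c a b / f_y = 0.85 × 42.9 × 57.04 × 390 / 420 = 1931.4 mm².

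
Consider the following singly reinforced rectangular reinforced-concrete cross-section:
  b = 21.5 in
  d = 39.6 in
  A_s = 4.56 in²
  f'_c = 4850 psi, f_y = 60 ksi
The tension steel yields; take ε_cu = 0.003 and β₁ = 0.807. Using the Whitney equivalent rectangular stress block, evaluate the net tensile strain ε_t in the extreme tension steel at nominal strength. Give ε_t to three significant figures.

a = A_s f_y/(0.85 f'_c b) = 3.087 in.
β₁ = 0.807, so c = a/β₁ = 3.087/0.807 = 3.825 in.
From the linear strain diagram with ε_cu = 0.003: ε_t = 0.003 (d − c)/c = 0.003 × (39.6 − 3.825)/3.825 = 0.0281.
Since ε_t ≥ 0.005, the section is tension-controlled.

ε_t ≈ 0.0281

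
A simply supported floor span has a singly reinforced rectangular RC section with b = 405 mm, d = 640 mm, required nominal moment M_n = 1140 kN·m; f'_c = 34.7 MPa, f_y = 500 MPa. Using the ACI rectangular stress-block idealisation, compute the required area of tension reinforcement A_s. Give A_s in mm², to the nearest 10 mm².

With M_n = 0.85 f'_c a b (d − a/2), solve the quadratic for a:
a = d − √(d² − 2M_n/(0.85 f'_c b)) = 640 − √(640² − 2 × 1140×10⁶/(0.85 × 34.7 × 405)) = 172.31 mm.
A_s = 0.85 f'_c a b / f_y = 0.85 × 34.7 × 172.31 × 405 / 500 = 4116.6 mm².

A_s ≈ 4120 mm²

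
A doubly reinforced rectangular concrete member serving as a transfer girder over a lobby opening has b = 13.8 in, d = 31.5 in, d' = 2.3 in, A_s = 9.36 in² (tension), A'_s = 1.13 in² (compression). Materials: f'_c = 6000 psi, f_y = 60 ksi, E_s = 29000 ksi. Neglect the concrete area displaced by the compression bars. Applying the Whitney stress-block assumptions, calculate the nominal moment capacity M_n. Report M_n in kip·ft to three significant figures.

M_n ≈ 1320 kip·ft

Assume both steels yield.
a = (A_s − A'_s) f_y/(0.85 f'_c b) = (9.36 − 1.13) × 60/(0.85 × 6 × 13.8) = 7.016 in.
c = a/β₁ = 7.016/0.75 = 9.355 in; ε'_s = 0.003(c − d')/c = 0.0023 ≥ ε_y = 0.0021, so the compression steel yields.
M_n = (A_s − A'_s) f_y (d − a/2) + A'_s f_y (d − d') = 493.8 × (31.5 − 3.508) + 67.8 × (31.5 − 2.3) = 13822.4 + 1979.8 = 15802.2 kip·in = 15802.2/12 = 1316.85 kip·ft.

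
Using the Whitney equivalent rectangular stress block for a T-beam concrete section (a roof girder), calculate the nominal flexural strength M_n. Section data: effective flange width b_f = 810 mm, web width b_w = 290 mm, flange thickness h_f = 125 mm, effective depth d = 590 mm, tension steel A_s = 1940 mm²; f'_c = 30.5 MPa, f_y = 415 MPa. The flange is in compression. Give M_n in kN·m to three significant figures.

Tension: T = A_s f_y = 1940 × 415 = 805100 N.
Try a within the flange: a = T/(0.85 f'_c b_f) = 805100/(0.85 × 30.5 × 810) = 38.34 mm.
Since a = 38.34 ≤ h_f = 125 mm, the stress block lies entirely in the flange; analyse as a rectangular beam of width b_f.
M_n = T(d − a/2) = 805100 × (590 − 19.17) = 459.58 × 10⁶ N·mm.
M_n = 459.58 kN·m.

M_n ≈ 460 kN·m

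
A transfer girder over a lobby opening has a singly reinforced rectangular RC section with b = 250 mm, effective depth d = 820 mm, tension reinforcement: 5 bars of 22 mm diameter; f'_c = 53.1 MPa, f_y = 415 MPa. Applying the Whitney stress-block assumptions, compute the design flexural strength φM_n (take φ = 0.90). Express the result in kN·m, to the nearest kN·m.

A_s = 5 × 380 = 1900 mm².
T = A_s f_y = 1900 × 415 = 788500 N = 788.5 kN.
From C = T: a = T/(0.85 f'_c b) = 788500/(0.85 × 53.1 × 250) = 69.88 mm.
M_n = T(d − a/2) = 788.5 kN × (820 − 34.94) mm = 619.02 kN·m.
φM_n = 0.90 × 619.02 = 557.12 kN·m.

φM_n ≈ 557 kN·m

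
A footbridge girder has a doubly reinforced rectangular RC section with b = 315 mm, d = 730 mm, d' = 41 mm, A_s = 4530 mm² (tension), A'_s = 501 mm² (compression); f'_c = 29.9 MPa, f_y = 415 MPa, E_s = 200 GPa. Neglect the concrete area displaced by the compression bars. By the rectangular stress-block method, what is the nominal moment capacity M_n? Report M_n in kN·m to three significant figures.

M_n ≈ 1190 kN·m

Assume both tension and compression steel yield.
Net tension couple steel: A_s − A'_s = 4029 mm².
a = (A_s − A'_s) f_y / (0.85 f'_c b) = 1672035/(0.85 × 29.9 × 315) = 208.85 mm.
c = a/β₁ = 208.85/0.836 = 249.82 mm; ε'_s = 0.003(c − d')/c = 0.0025 ≥ f_y/E_s = 0.0021, so compression steel does yield.
M_n = (A_s − A'_s) f_y (d − a/2) + A'_s f_y (d − d') = [1672035 × (730 − 104.425) + 207915 × (730 − 41)] × 10⁻⁶ = 1045.98 + 143.25 = 1189.23 kN·m.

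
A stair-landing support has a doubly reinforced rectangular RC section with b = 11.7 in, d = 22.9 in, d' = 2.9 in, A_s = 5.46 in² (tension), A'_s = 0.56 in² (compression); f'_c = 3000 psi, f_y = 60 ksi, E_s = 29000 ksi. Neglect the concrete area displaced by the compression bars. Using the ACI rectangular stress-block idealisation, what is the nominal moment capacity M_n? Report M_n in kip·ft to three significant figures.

Assume both steels yield.
a = (A_s − A'_s) f_y/(0.85 f'_c b) = (5.46 − 0.56) × 60/(0.85 × 3 × 11.7) = 9.854 in.
c = a/β₁ = 9.854/0.85 = 11.593 in; ε'_s = 0.003(c − d')/c = 0.0022 ≥ ε_y = 0.0021, so the compression steel yields.
M_n = (A_s − A'_s) f_y (d − a/2) + A'_s f_y (d − d') = 294 × (22.9 − 4.927) + 33.6 × (22.9 − 2.9) = 5284.1 + 672.0 = 5956.1 kip·in = 5956.1/12 = 496.34 kip·ft.

M_n ≈ 496 kip·ft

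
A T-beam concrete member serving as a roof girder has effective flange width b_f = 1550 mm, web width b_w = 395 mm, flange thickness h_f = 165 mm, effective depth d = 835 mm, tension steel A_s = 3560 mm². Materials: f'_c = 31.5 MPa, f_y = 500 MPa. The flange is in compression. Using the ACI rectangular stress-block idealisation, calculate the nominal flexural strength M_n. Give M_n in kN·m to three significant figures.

M_n ≈ 1450 kN·m

Tension: T = A_s f_y = 3560 × 500 = 1780000 N.
Try a within the flange: a = T/(0.85 f'_c b_f) = 1780000/(0.85 × 31.5 × 1550) = 42.89 mm.
Since a = 42.89 ≤ h_f = 165 mm, the stress block lies entirely in the flange; analyse as a rectangular beam of width b_f.
M_n = T(d − a/2) = 1780000 × (835 − 21.445) = 1448.13 × 10⁶ N·mm.
M_n = 1448.13 kN·m.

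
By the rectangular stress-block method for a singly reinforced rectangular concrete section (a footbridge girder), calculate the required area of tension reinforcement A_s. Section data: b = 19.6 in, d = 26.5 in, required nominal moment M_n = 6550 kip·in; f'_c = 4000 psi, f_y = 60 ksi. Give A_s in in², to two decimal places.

From M_n = 0.85 f'_c a b (d − a/2):
a = d − √(d² − 2M_n/(0.85 f'_c b)) = 26.5 − √(26.5² − 2 × 6550/(0.85 × 4 × 19.6)) = 4.013 in.
A_s = 0.85 f'_c a b / f_y = 0.85 × 4 × 4.013 × 19.6 / 60 = 4.457 in².

A_s ≈ 4.46 in²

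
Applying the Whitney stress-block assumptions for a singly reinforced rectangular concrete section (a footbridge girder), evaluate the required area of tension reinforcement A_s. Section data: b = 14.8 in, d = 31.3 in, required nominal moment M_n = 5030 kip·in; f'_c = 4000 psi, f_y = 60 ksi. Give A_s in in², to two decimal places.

A_s ≈ 2.83 in²

From M_n = 0.85 f'_c a b (d − a/2):
a = d − √(d² − 2M_n/(0.85 f'_c b)) = 31.3 − √(31.3² − 2 × 5030/(0.85 × 4 × 14.8)) = 3.376 in.
A_s = 0.85 f'_c a b / f_y = 0.85 × 4 × 3.376 × 14.8 / 60 = 2.831 in².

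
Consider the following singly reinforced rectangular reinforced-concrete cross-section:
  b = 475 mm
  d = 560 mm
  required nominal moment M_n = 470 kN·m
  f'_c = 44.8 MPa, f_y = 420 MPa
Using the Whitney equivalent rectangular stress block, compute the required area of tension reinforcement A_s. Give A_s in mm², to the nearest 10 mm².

With M_n = 0.85 f'_c a b (d − a/2), solve the quadratic for a:
a = d − √(d² − 2M_n/(0.85 f'_c b)) = 560 − √(560² − 2 × 470×10⁶/(0.85 × 44.8 × 475)) = 48.50 mm.
A_s = 0.85 f'_c a b / f_y = 0.85 × 44.8 × 48.50 × 475 / 420 = 2088.7 mm².

A_s ≈ 2090 mm²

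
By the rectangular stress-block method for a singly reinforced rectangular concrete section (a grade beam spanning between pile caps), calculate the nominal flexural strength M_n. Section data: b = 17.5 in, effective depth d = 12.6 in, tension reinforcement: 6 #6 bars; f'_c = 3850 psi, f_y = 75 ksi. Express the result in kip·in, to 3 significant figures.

A_s = 6 × 0.44 = 2.64 in².
T = A_s f_y = 2.64 × 75 = 198 kips.
a = T/(0.85 f'_c b) = 198/(0.85 × 3.85 × 17.5) = 3.457 in.
M_n = T(d − a/2) = 198 × (12.6 − 1.7285) = 2152.6 kip·in.

M_n ≈ 2150 kip·in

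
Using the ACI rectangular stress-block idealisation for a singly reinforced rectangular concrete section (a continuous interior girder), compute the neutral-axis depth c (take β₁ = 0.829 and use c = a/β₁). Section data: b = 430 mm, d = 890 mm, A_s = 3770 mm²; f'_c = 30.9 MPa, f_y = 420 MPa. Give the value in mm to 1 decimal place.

c ≈ 169.1 mm

T = A_s f_y = 3770 × 420 = 1583400 N = 1583.4 kN.
Setting C = 0.85 f'_c a b equal to T: a = 1583400/(0.85 × 30.9 × 430) = 140.199 mm.
With β₁ = 0.829, c = a/β₁ = 140.199/0.829 = 169.1 mm.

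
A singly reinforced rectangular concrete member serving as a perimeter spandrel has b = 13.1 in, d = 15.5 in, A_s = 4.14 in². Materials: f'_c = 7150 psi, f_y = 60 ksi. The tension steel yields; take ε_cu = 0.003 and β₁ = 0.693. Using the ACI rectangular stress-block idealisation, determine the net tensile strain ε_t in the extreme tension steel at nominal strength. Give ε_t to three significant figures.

a = A_s f_y/(0.85 f'_c b) = 3.120 in.
β₁ = 0.693, so c = a/β₁ = 3.120/0.693 = 4.502 in.
From the linear strain diagram with ε_cu = 0.003: ε_t = 0.003 (d − c)/c = 0.003 × (15.5 − 4.502)/4.502 = 0.00733.
Since ε_t ≥ 0.005, the section is tension-controlled.

ε_t ≈ 0.00733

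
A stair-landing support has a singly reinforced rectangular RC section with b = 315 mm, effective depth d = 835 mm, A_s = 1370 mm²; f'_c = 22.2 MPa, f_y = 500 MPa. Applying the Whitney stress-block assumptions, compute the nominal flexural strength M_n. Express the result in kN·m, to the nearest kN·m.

T = A_s f_y = 1370 × 500 = 685000 N = 685 kN.
From C = T: a = T/(0.85 f'_c b) = 685000/(0.85 × 22.2 × 315) = 115.24 mm.
M_n = T(d − a/2) = 685 kN × (835 − 57.62) mm = 532.51 kN·m.

M_n ≈ 533 kN·m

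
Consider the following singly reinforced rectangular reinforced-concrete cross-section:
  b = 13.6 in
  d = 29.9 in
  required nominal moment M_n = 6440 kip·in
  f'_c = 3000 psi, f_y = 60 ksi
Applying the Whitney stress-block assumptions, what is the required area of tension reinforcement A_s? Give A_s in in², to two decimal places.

A_s ≈ 4.07 in²

From M_n = 0.85 f'_c a b (d − a/2):
a = d − √(d² − 2M_n/(0.85 f'_c b)) = 29.9 − √(29.9² − 2 × 6440/(0.85 × 3 × 13.6)) = 7.039 in.
A_s = 0.85 f'_c a b / f_y = 0.85 × 3 × 7.039 × 13.6 / 60 = 4.069 in².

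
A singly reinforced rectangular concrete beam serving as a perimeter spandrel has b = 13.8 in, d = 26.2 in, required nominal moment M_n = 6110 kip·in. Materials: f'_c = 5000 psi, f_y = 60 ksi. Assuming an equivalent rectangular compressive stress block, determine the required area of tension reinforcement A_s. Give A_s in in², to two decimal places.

From M_n = 0.85 f'_c a b (d − a/2):
a = d − √(d² − 2M_n/(0.85 f'_c b)) = 26.2 − √(26.2² − 2 × 6110/(0.85 × 5 × 13.8)) = 4.335 in.
A_s = 0.85 f'_c a b / f_y = 0.85 × 5 × 4.335 × 13.8 / 60 = 4.237 in².

A_s ≈ 4.24 in²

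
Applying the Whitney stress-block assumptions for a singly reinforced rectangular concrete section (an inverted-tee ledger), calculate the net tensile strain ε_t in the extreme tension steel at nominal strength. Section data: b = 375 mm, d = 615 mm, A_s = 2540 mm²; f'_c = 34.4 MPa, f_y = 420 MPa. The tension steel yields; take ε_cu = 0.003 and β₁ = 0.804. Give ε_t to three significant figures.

a = A_s f_y/(0.85 f'_c b) = 97.29 mm.
β₁ = 0.804, so c = a/β₁ = 97.29/0.804 = 121.01 mm.
From the linear strain diagram with ε_cu = 0.003: ε_t = 0.003 (d − c)/c = 0.003 × (615 − 121.01)/121.01 = 0.0122.
Since ε_t ≥ 0.005, the section is tension-controlled.

ε_t ≈ 0.0122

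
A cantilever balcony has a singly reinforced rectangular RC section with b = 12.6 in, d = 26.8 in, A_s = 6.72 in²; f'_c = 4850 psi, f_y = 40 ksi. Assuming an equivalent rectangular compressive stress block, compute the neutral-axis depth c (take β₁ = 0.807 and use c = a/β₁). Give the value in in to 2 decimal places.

T = A_s f_y = 6.72 × 40 = 268.8 kips.
a = T/(0.85 f'_c b) = 268.8/(0.85 × 4.85 × 12.6) = 5.1749 in.
With β₁ = 0.807, c = a/β₁ = 5.1749/0.807 = 6.41 in.

c ≈ 6.41 in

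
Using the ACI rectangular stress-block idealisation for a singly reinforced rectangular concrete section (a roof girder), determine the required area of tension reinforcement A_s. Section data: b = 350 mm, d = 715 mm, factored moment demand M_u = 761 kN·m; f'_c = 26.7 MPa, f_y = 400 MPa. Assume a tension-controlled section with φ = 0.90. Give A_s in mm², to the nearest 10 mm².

M_n = M_u/φ = 761/0.90 = 845.556 kN·m.
With M_n = 0.85 f'_c a b (d − a/2), solve the quadratic for a:
a = d − √(d² − 2M_n/(0.85 f'_c b)) = 715 − √(715² − 2 × 845.556×10⁶/(0.85 × 26.7 × 350)) = 168.81 mm.
A_s = 0.85 f'_c a b / f_y = 0.85 × 26.7 × 168.81 × 350 / 400 = 3352.3 mm².

A_s ≈ 3350 mm²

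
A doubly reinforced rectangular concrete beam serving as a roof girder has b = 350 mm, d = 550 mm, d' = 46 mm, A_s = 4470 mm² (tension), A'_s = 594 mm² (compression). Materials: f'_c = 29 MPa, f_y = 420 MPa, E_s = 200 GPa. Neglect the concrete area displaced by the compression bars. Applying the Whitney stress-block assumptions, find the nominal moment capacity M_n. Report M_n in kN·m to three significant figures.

Assume both tension and compression steel yield.
Net tension couple steel: A_s − A'_s = 3876 mm².
a = (A_s − A'_s) f_y / (0.85 f'_c b) = 1627920/(0.85 × 29 × 350) = 188.69 mm.
c = a/β₁ = 188.69/0.843 = 223.83 mm; ε'_s = 0.003(c − d')/c = 0.0024 ≥ f_y/E_s = 0.0021, so compression steel does yield.
M_n = (A_s − A'_s) f_y (d − a/2) + A'_s f_y (d − d') = [1627920 × (550 − 94.345) + 249480 × (550 − 46)] × 10⁻⁶ = 741.77 + 125.74 = 867.51 kN·m.

M_n ≈ 868 kN·m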